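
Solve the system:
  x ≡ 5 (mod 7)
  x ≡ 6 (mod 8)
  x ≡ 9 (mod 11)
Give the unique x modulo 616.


Moduli 7, 8, 11 are pairwise coprime; by CRT there is a unique solution modulo M = 7 · 8 · 11 = 616.
Solve pairwise, accumulating the modulus:
  Start with x ≡ 5 (mod 7).
  Combine with x ≡ 6 (mod 8): since gcd(7, 8) = 1, we get a unique residue mod 56.
    Write x = 5 + 7·t and substitute into x ≡ 6 (mod 8): 7·t ≡ 6 − 5 = 1 (mod 8).
    The inverse of 7 mod 8 is 7 (since 7·7 = 49 = 6·8 + 1), so t ≡ 7·1 = 7 ≡ 7 (mod 8).
    Then x = 5 + 7·7 = 54, valid modulo lcm(7, 8) = 56: x ≡ 54 (mod 56).
  Combine with x ≡ 9 (mod 11): since gcd(56, 11) = 1, we get a unique residue mod 616.
    Write x = 54 + 56·t and substitute into x ≡ 9 (mod 11): 56·t ≡ 9 − 54 = -45 (mod 11).
    Reduce coefficients mod 11: 1·t ≡ 10 (mod 11).
    So t ≡ 10 (mod 11).
    Then x = 54 + 56·10 = 614, valid modulo lcm(56, 11) = 616: x ≡ 614 (mod 616).
Verify: 614 mod 7 = 5 ✓, 614 mod 8 = 6 ✓, 614 mod 11 = 9 ✓.

x ≡ 614 (mod 616).


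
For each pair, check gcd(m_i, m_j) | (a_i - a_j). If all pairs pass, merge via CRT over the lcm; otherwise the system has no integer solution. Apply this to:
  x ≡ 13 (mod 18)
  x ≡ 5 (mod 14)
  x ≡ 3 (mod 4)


Moduli 18, 14, 4 are not pairwise coprime, so CRT works modulo lcm(m_i) when all pairwise compatibility conditions hold.
Pairwise compatibility: gcd(m_i, m_j) must divide a_i - a_j for every pair.
Merge one congruence at a time:
  Start: x ≡ 13 (mod 18).
  Combine with x ≡ 5 (mod 14): gcd(18, 14) = 2; 5 - 13 = -8, which IS divisible by 2, so compatible.
    Write x = 13 + 18·t and substitute into x ≡ 5 (mod 14): 18·t ≡ 5 − 13 = -8 (mod 14).
    Divide the congruence (and modulus) by g = 2: 9·t ≡ -4 (mod 7).
    Reduce coefficients mod 7: 2·t ≡ 3 (mod 7).
    The inverse of 2 mod 7 is 4 (since 2·4 = 8 = 1·7 + 1), so t ≡ 4·3 = 12 ≡ 5 (mod 7).
    Then x = 13 + 18·5 = 103, valid modulo lcm(18, 14) = 126: x ≡ 103 (mod 126).
  Combine with x ≡ 3 (mod 4): gcd(126, 4) = 2; 3 - 103 = -100, which IS divisible by 2, so compatible.
    Write x = 103 + 126·t and substitute into x ≡ 3 (mod 4): 126·t ≡ 3 − 103 = -100 (mod 4).
    Divide the congruence (and modulus) by g = 2: 63·t ≡ -50 (mod 2).
    Reduce coefficients mod 2: 1·t ≡ 0 (mod 2).
    So t ≡ 0 (mod 2).
    Then x = 103 + 126·0 = 103, valid modulo lcm(126, 4) = 252: x ≡ 103 (mod 252).
Verify: 103 mod 18 = 13, 103 mod 14 = 5, 103 mod 4 = 3.

x ≡ 103 (mod 252).


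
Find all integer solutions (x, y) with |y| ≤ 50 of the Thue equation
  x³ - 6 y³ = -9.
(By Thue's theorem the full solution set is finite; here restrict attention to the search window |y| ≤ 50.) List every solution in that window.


The equation is x³ - 6y³ = -9. For fixed y, x³ = 6·y³ − 9, so a solution requires the RHS to be a perfect cube.
Strategy: iterate y from -50 to 50, compute RHS = 6·y³ − 9, and check whether it is a (positive or negative) perfect cube.
Check small values of y:
  y = 0: RHS = -9 is not a perfect cube.
  y = 1: RHS = -3 is not a perfect cube.
  y = -1: RHS = -15 is not a perfect cube.
  y = 2: RHS = 39 is not a perfect cube.
  y = -2: RHS = -57 is not a perfect cube.
  y = 3: RHS = 153 is not a perfect cube.
  y = -3: RHS = -171 is not a perfect cube.
Continuing the search up to |y| = 50 finds no solutions either.
No (x, y) in the scanned range satisfies the equation.

No integer solutions with |y| ≤ 50.


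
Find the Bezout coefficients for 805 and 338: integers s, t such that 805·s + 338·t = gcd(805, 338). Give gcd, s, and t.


Euclidean algorithm on (805, 338) — divide until remainder is 0:
  805 = 2 · 338 + 129
  338 = 2 · 129 + 80
  129 = 1 · 80 + 49
  80 = 1 · 49 + 31
  49 = 1 · 31 + 18
  31 = 1 · 18 + 13
  18 = 1 · 13 + 5
  13 = 2 · 5 + 3
  5 = 1 · 3 + 2
  3 = 1 · 2 + 1
  2 = 2 · 1 + 0
gcd(805, 338) = 1.
Track Bezout coefficients alongside the remainders: start with r₀ = 805 = a·1 + b·0 (s = 1, t = 0) and r₁ = 338 = a·0 + b·1 (s = 0, t = 1); each new remainder r_{k+1} = r_{k-1} − q_k·r_k inherits s_{k+1} = s_{k-1} − q_k·s_k, t_{k+1} = t_{k-1} − q_k·t_k, so r_k = a·s_k + b·t_k at every step:
  q = 2: r = 129, s = 1 − 2·0 = 1, t = 0 − 2·1 = -2  (check: 805·1 + 338·(-2) = 129)
  q = 2: r = 80, s = 0 − 2·1 = -2, t = 1 − 2·(-2) = 5  (check: 805·(-2) + 338·5 = 80)
  q = 1: r = 49, s = 1 − 1·(-2) = 3, t = -2 − 1·5 = -7  (check: 805·3 + 338·(-7) = 49)
  q = 1: r = 31, s = -2 − 1·3 = -5, t = 5 − 1·(-7) = 12  (check: 805·(-5) + 338·12 = 31)
  q = 1: r = 18, s = 3 − 1·(-5) = 8, t = -7 − 1·12 = -19  (check: 805·8 + 338·(-19) = 18)
  q = 1: r = 13, s = -5 − 1·8 = -13, t = 12 − 1·(-19) = 31  (check: 805·(-13) + 338·31 = 13)
  q = 1: r = 5, s = 8 − 1·(-13) = 21, t = -19 − 1·31 = -50  (check: 805·21 + 338·(-50) = 5)
  q = 2: r = 3, s = -13 − 2·21 = -55, t = 31 − 2·(-50) = 131  (check: 805·(-55) + 338·131 = 3)
  q = 1: r = 2, s = 21 − 1·(-55) = 76, t = -50 − 1·131 = -181  (check: 805·76 + 338·(-181) = 2)
  q = 1: r = 1, s = -55 − 1·76 = -131, t = 131 − 1·(-181) = 312  (check: 805·(-131) + 338·312 = 1)
The row with r = 1 (the gcd) gives the Bezout coefficients s = -131, t = 312.
Result: 805 · (-131) + 338 · (312) = 1.

gcd(805, 338) = 1; s = -131, t = 312 (check: 805·(-131) + 338·312 = 1).


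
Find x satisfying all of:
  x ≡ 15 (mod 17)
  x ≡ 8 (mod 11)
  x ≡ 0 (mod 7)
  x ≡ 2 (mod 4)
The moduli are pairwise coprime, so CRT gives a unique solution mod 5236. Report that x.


Product of moduli M = 17 · 11 · 7 · 4 = 5236.
Merge one congruence at a time:
  Start: x ≡ 15 (mod 17).
  Combine with x ≡ 8 (mod 11); new modulus lcm = 187.
    Write x = 15 + 17·t and substitute into x ≡ 8 (mod 11): 17·t ≡ 8 − 15 = -7 (mod 11).
    Reduce coefficients mod 11: 6·t ≡ 4 (mod 11).
    The inverse of 6 mod 11 is 2 (since 6·2 = 12 = 1·11 + 1), so t ≡ 2·4 = 8 ≡ 8 (mod 11).
    Then x = 15 + 17·8 = 151, valid modulo lcm(17, 11) = 187: x ≡ 151 (mod 187).
  Combine with x ≡ 0 (mod 7); new modulus lcm = 1309.
    Write x = 151 + 187·t and substitute into x ≡ 0 (mod 7): 187·t ≡ 0 − 151 = -151 (mod 7).
    Reduce coefficients mod 7: 5·t ≡ 3 (mod 7).
    The inverse of 5 mod 7 is 3 (since 5·3 = 15 = 2·7 + 1), so t ≡ 3·3 = 9 ≡ 2 (mod 7).
    Then x = 151 + 187·2 = 525, valid modulo lcm(187, 7) = 1309: x ≡ 525 (mod 1309).
  Combine with x ≡ 2 (mod 4); new modulus lcm = 5236.
    Write x = 525 + 1309·t and substitute into x ≡ 2 (mod 4): 1309·t ≡ 2 − 525 = -523 (mod 4).
    Reduce coefficients mod 4: 1·t ≡ 1 (mod 4).
    So t ≡ 1 (mod 4).
    Then x = 525 + 1309·1 = 1834, valid modulo lcm(1309, 4) = 5236: x ≡ 1834 (mod 5236).
Verify against each original: 1834 mod 17 = 15, 1834 mod 11 = 8, 1834 mod 7 = 0, 1834 mod 4 = 2.

x ≡ 1834 (mod 5236).


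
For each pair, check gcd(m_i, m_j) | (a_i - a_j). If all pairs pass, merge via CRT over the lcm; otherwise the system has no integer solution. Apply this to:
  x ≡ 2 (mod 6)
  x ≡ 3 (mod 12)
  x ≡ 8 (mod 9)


Moduli 6, 12, 9 are not pairwise coprime, so CRT works modulo lcm(m_i) when all pairwise compatibility conditions hold.
Pairwise compatibility: gcd(m_i, m_j) must divide a_i - a_j for every pair.
Merge one congruence at a time:
  Start: x ≡ 2 (mod 6).
  Combine with x ≡ 3 (mod 12): gcd(6, 12) = 6, and 3 - 2 = 1 is NOT divisible by 6.
    ⇒ system is inconsistent (no integer solution).

No solution (the system is inconsistent).


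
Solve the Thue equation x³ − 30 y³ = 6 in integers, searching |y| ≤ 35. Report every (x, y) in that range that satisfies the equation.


The equation is x³ - 30y³ = 6. For fixed y, x³ = 30·y³ + 6, so a solution requires the RHS to be a perfect cube.
Strategy: iterate y from -35 to 35, compute RHS = 30·y³ + 6, and check whether it is a (positive or negative) perfect cube.
Check small values of y:
  y = 0: RHS = 6 is not a perfect cube.
  y = 1: RHS = 36 is not a perfect cube.
  y = -1: RHS = -24 is not a perfect cube.
  y = 2: RHS = 246 is not a perfect cube.
  y = -2: RHS = -234 is not a perfect cube.
  y = 3: RHS = 816 is not a perfect cube.
  y = -3: RHS = -804 is not a perfect cube.
Continuing the search up to |y| = 35 finds no solutions either.
No (x, y) in the scanned range satisfies the equation.

No integer solutions with |y| ≤ 35.


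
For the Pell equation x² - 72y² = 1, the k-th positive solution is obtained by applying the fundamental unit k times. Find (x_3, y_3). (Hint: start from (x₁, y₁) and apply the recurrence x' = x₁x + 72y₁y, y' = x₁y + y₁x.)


Step 1: Find the fundamental solution (x₁, y₁) of x² - 72y² = 1.
  Expand √72 as a continued fraction. a₀ = ⌊√72⌋ = 8; iterate m_{k+1} = d_k·a_k − m_k, d_{k+1} = (72 − m_{k+1}²)/d_k, a_{k+1} = ⌊(a₀ + m_{k+1})/d_{k+1}⌋ (starting m₀ = 0, d₀ = 1), with convergents p_k = a_k·p_{k-1} + p_{k-2}, q_k = a_k·q_{k-1} + q_{k-2} (p₋₁ = 1, q₋₁ = 0):
  k = 0: a₀ = 8; p₀/q₀ = 8/1; p₀² − 72·q₀² = 64 − 72 = -8.
  k = 1: m = 8, d = 8, a = ⌊(8 + 8)/8⌋ = 2; p/q = (2·8 + 1)/(2·1 + 0) = 17/2; p² − 72·q² = 289 − 288 = 1.
  The first convergent with p² − 72·q² = 1 gives the fundamental solution (x₁, y₁) = (17, 2).
Step 2: Apply the recurrence (x_{n+1}, y_{n+1}) = (x₁x_n + 72y₁y_n, x₁y_n + y₁x_n) repeatedly.
  From (x_1, y_1) = (17, 2): x_2 = 17·17 + 72·2·2 = 577; y_2 = 17·2 + 2·17 = 68.
  From (x_2, y_2) = (577, 68): x_3 = 17·577 + 72·2·68 = 19601; y_3 = 17·68 + 2·577 = 2310.
Step 3: Verify x_3² - 72·y_3² = 384199201 - 384199200 = 1 (should be 1). ✓

(x_1, y_1) = (17, 2); (x_3, y_3) = (19601, 2310).


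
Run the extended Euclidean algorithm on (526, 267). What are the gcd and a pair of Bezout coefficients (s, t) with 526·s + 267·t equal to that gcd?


Euclidean algorithm on (526, 267) — divide until remainder is 0:
  526 = 1 · 267 + 259
  267 = 1 · 259 + 8
  259 = 32 · 8 + 3
  8 = 2 · 3 + 2
  3 = 1 · 2 + 1
  2 = 2 · 1 + 0
gcd(526, 267) = 1.
Track Bezout coefficients alongside the remainders: start with r₀ = 526 = a·1 + b·0 (s = 1, t = 0) and r₁ = 267 = a·0 + b·1 (s = 0, t = 1); each new remainder r_{k+1} = r_{k-1} − q_k·r_k inherits s_{k+1} = s_{k-1} − q_k·s_k, t_{k+1} = t_{k-1} − q_k·t_k, so r_k = a·s_k + b·t_k at every step:
  q = 1: r = 259, s = 1 − 1·0 = 1, t = 0 − 1·1 = -1  (check: 526·1 + 267·(-1) = 259)
  q = 1: r = 8, s = 0 − 1·1 = -1, t = 1 − 1·(-1) = 2  (check: 526·(-1) + 267·2 = 8)
  q = 32: r = 3, s = 1 − 32·(-1) = 33, t = -1 − 32·2 = -65  (check: 526·33 + 267·(-65) = 3)
  q = 2: r = 2, s = -1 − 2·33 = -67, t = 2 − 2·(-65) = 132  (check: 526·(-67) + 267·132 = 2)
  q = 1: r = 1, s = 33 − 1·(-67) = 100, t = -65 − 1·132 = -197  (check: 526·100 + 267·(-197) = 1)
The row with r = 1 (the gcd) gives the Bezout coefficients s = 100, t = -197.
Result: 526 · (100) + 267 · (-197) = 1.

gcd(526, 267) = 1; s = 100, t = -197 (check: 526·100 + 267·(-197) = 1).


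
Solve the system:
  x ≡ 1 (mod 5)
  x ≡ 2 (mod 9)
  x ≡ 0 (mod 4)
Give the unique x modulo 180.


Moduli 5, 9, 4 are pairwise coprime; by CRT there is a unique solution modulo M = 5 · 9 · 4 = 180.
Solve pairwise, accumulating the modulus:
  Start with x ≡ 1 (mod 5).
  Combine with x ≡ 2 (mod 9): since gcd(5, 9) = 1, we get a unique residue mod 45.
    Write x = 1 + 5·t and substitute into x ≡ 2 (mod 9): 5·t ≡ 2 − 1 = 1 (mod 9).
    The inverse of 5 mod 9 is 2 (since 5·2 = 10 = 1·9 + 1), so t ≡ 2·1 = 2 ≡ 2 (mod 9).
    Then x = 1 + 5·2 = 11, valid modulo lcm(5, 9) = 45: x ≡ 11 (mod 45).
  Combine with x ≡ 0 (mod 4): since gcd(45, 4) = 1, we get a unique residue mod 180.
    Write x = 11 + 45·t and substitute into x ≡ 0 (mod 4): 45·t ≡ 0 − 11 = -11 (mod 4).
    Reduce coefficients mod 4: 1·t ≡ 1 (mod 4).
    So t ≡ 1 (mod 4).
    Then x = 11 + 45·1 = 56, valid modulo lcm(45, 4) = 180: x ≡ 56 (mod 180).
Verify: 56 mod 5 = 1 ✓, 56 mod 9 = 2 ✓, 56 mod 4 = 0 ✓.

x ≡ 56 (mod 180).


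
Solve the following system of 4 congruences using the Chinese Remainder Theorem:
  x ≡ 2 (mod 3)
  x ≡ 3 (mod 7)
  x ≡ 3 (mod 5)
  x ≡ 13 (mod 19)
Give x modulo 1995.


Product of moduli M = 3 · 7 · 5 · 19 = 1995.
Merge one congruence at a time:
  Start: x ≡ 2 (mod 3).
  Combine with x ≡ 3 (mod 7); new modulus lcm = 21.
    Write x = 2 + 3·t and substitute into x ≡ 3 (mod 7): 3·t ≡ 3 − 2 = 1 (mod 7).
    The inverse of 3 mod 7 is 5 (since 3·5 = 15 = 2·7 + 1), so t ≡ 5·1 = 5 ≡ 5 (mod 7).
    Then x = 2 + 3·5 = 17, valid modulo lcm(3, 7) = 21: x ≡ 17 (mod 21).
  Combine with x ≡ 3 (mod 5); new modulus lcm = 105.
    Write x = 17 + 21·t and substitute into x ≡ 3 (mod 5): 21·t ≡ 3 − 17 = -14 (mod 5).
    Reduce coefficients mod 5: 1·t ≡ 1 (mod 5).
    So t ≡ 1 (mod 5).
    Then x = 17 + 21·1 = 38, valid modulo lcm(21, 5) = 105: x ≡ 38 (mod 105).
  Combine with x ≡ 13 (mod 19); new modulus lcm = 1995.
    Write x = 38 + 105·t and substitute into x ≡ 13 (mod 19): 105·t ≡ 13 − 38 = -25 (mod 19).
    Reduce coefficients mod 19: 10·t ≡ 13 (mod 19).
    The inverse of 10 mod 19 is 2 (since 10·2 = 20 = 1·19 + 1), so t ≡ 2·13 = 26 ≡ 7 (mod 19).
    Then x = 38 + 105·7 = 773, valid modulo lcm(105, 19) = 1995: x ≡ 773 (mod 1995).
Verify against each original: 773 mod 3 = 2, 773 mod 7 = 3, 773 mod 5 = 3, 773 mod 19 = 13.

x ≡ 773 (mod 1995).


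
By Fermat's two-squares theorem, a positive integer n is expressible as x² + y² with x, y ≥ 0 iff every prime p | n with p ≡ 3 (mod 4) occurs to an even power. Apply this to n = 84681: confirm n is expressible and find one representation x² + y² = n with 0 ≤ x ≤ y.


Step 1: Factor n = 84681 = 3^2 · 97^2.
Step 2: Check the mod-4 condition on each prime factor: 3 ≡ 3 (mod 4), exponent 2 (must be even); 97 ≡ 1 (mod 4), exponent 2.
All primes ≡ 3 (mod 4) appear to even exponent (or don't appear), so by the two-squares theorem n IS expressible as a sum of two squares.
Step 3: Build a representation. Group n = k² · m with k = 3 and m = 97 · 97 = 9409 (a product of primes ≡ 1 (mod 4)); a representation of m scales to one of n via (k·x)² + (k·y)² = k²(x² + y²). Each prime p ≡ 1 (mod 4) is itself a sum of two squares; find a² by testing p − a² for a perfect square:
  97: 97 − 1² = 96, 97 − 2² = 93, 97 − 3² = 88, 97 − 4² = 81 = 9² ⇒ 97 = 4² + 9².
  Combine using the Brahmagupta–Fibonacci identity (a² + b²)(c² + d²) = (ac − bd)² + (ad + bc)² = (ac + bd)² + (ad − bc)²:
  97 · 97 = 9409: from (4² + 9²)(4² + 9²), take (4·4 − 9·9, 4·9 + 9·4) = (16 − 81, 36 + 36) = (-65, 72); dropping signs (only squares matter) gives (65, 72); check 65² + 72² = 4225 + 5184 = 9409 ✓.
  Scale by k = 3: (3·65, 3·72) = (195, 216).
Step 4: Order so x ≤ y and verify: 195² + 216² = 38025 + 46656 = 84681 = n. ✓

n = 84681 = 195² + 216² (one valid representation with x ≤ y).


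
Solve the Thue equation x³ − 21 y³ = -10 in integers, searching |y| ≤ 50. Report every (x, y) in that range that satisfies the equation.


The equation is x³ - 21y³ = -10. For fixed y, x³ = 21·y³ − 10, so a solution requires the RHS to be a perfect cube.
Strategy: iterate y from -50 to 50, compute RHS = 21·y³ − 10, and check whether it is a (positive or negative) perfect cube.
Check small values of y:
  y = 0: RHS = -10 is not a perfect cube.
  y = 1: RHS = 11 is not a perfect cube.
  y = -1: RHS = -31 is not a perfect cube.
  y = 2: RHS = 158 is not a perfect cube.
  y = -2: RHS = -178 is not a perfect cube.
  y = 3: RHS = 557 is not a perfect cube.
  y = -3: RHS = -577 is not a perfect cube.
Continuing the search up to |y| = 50 finds no solutions either.
No (x, y) in the scanned range satisfies the equation.

No integer solutions with |y| ≤ 50.


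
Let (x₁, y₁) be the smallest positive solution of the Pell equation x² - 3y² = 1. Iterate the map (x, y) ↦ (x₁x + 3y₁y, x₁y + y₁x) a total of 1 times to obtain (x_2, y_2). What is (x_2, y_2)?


Step 1: Find the fundamental solution (x₁, y₁) of x² - 3y² = 1.
  Expand √3 as a continued fraction. a₀ = ⌊√3⌋ = 1; iterate m_{k+1} = d_k·a_k − m_k, d_{k+1} = (3 − m_{k+1}²)/d_k, a_{k+1} = ⌊(a₀ + m_{k+1})/d_{k+1}⌋ (starting m₀ = 0, d₀ = 1), with convergents p_k = a_k·p_{k-1} + p_{k-2}, q_k = a_k·q_{k-1} + q_{k-2} (p₋₁ = 1, q₋₁ = 0):
  k = 0: a₀ = 1; p₀/q₀ = 1/1; p₀² − 3·q₀² = 1 − 3 = -2.
  k = 1: m = 1, d = 2, a = ⌊(1 + 1)/2⌋ = 1; p/q = (1·1 + 1)/(1·1 + 0) = 2/1; p² − 3·q² = 4 − 3 = 1.
  The first convergent with p² − 3·q² = 1 gives the fundamental solution (x₁, y₁) = (2, 1).
Step 2: Apply the recurrence (x_{n+1}, y_{n+1}) = (x₁x_n + 3y₁y_n, x₁y_n + y₁x_n) repeatedly.
  From (x_1, y_1) = (2, 1): x_2 = 2·2 + 3·1·1 = 7; y_2 = 2·1 + 1·2 = 4.
Step 3: Verify x_2² - 3·y_2² = 49 - 48 = 1 (should be 1). ✓

(x_1, y_1) = (2, 1); (x_2, y_2) = (7, 4).


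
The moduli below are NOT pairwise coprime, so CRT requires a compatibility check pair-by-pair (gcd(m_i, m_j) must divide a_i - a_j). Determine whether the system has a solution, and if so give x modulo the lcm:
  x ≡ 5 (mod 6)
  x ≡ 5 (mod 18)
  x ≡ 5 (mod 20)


Moduli 6, 18, 20 are not pairwise coprime, so CRT works modulo lcm(m_i) when all pairwise compatibility conditions hold.
Pairwise compatibility: gcd(m_i, m_j) must divide a_i - a_j for every pair.
Merge one congruence at a time:
  Start: x ≡ 5 (mod 6).
  Combine with x ≡ 5 (mod 18): gcd(6, 18) = 6; 5 - 5 = 0, which IS divisible by 6, so compatible.
    Write x = 5 + 6·t and substitute into x ≡ 5 (mod 18): 6·t ≡ 5 − 5 = 0 (mod 18).
    Divide the congruence (and modulus) by g = 6: 1·t ≡ 0 (mod 3).
    So t ≡ 0 (mod 3).
    Then x = 5 + 6·0 = 5, valid modulo lcm(6, 18) = 18: x ≡ 5 (mod 18).
  Combine with x ≡ 5 (mod 20): gcd(18, 20) = 2; 5 - 5 = 0, which IS divisible by 2, so compatible.
    Write x = 5 + 18·t and substitute into x ≡ 5 (mod 20): 18·t ≡ 5 − 5 = 0 (mod 20).
    Divide the congruence (and modulus) by g = 2: 9·t ≡ 0 (mod 10).
    The inverse of 9 mod 10 is 9 (since 9·9 = 81 = 8·10 + 1), so t ≡ 9·0 = 0 ≡ 0 (mod 10).
    Then x = 5 + 18·0 = 5, valid modulo lcm(18, 20) = 180: x ≡ 5 (mod 180).
Verify: 5 mod 6 = 5, 5 mod 18 = 5, 5 mod 20 = 5.

x ≡ 5 (mod 180).


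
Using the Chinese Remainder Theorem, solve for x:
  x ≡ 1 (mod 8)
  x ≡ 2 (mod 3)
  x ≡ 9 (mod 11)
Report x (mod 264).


Moduli 8, 3, 11 are pairwise coprime; by CRT there is a unique solution modulo M = 8 · 3 · 11 = 264.
Solve pairwise, accumulating the modulus:
  Start with x ≡ 1 (mod 8).
  Combine with x ≡ 2 (mod 3): since gcd(8, 3) = 1, we get a unique residue mod 24.
    Write x = 1 + 8·t and substitute into x ≡ 2 (mod 3): 8·t ≡ 2 − 1 = 1 (mod 3).
    Reduce coefficients mod 3: 2·t ≡ 1 (mod 3).
    The inverse of 2 mod 3 is 2 (since 2·2 = 4 = 1·3 + 1), so t ≡ 2·1 = 2 ≡ 2 (mod 3).
    Then x = 1 + 8·2 = 17, valid modulo lcm(8, 3) = 24: x ≡ 17 (mod 24).
  Combine with x ≡ 9 (mod 11): since gcd(24, 11) = 1, we get a unique residue mod 264.
    Write x = 17 + 24·t and substitute into x ≡ 9 (mod 11): 24·t ≡ 9 − 17 = -8 (mod 11).
    Reduce coefficients mod 11: 2·t ≡ 3 (mod 11).
    The inverse of 2 mod 11 is 6 (since 2·6 = 12 = 1·11 + 1), so t ≡ 6·3 = 18 ≡ 7 (mod 11).
    Then x = 17 + 24·7 = 185, valid modulo lcm(24, 11) = 264: x ≡ 185 (mod 264).
Verify: 185 mod 8 = 1 ✓, 185 mod 3 = 2 ✓, 185 mod 11 = 9 ✓.

x ≡ 185 (mod 264).


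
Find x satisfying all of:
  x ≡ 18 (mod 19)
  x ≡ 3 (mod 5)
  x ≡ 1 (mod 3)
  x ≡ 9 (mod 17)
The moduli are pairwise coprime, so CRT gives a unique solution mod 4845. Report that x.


Product of moduli M = 19 · 5 · 3 · 17 = 4845.
Merge one congruence at a time:
  Start: x ≡ 18 (mod 19).
  Combine with x ≡ 3 (mod 5); new modulus lcm = 95.
    Write x = 18 + 19·t and substitute into x ≡ 3 (mod 5): 19·t ≡ 3 − 18 = -15 (mod 5).
    Reduce coefficients mod 5: 4·t ≡ 0 (mod 5).
    The inverse of 4 mod 5 is 4 (since 4·4 = 16 = 3·5 + 1), so t ≡ 4·0 = 0 ≡ 0 (mod 5).
    Then x = 18 + 19·0 = 18, valid modulo lcm(19, 5) = 95: x ≡ 18 (mod 95).
  Combine with x ≡ 1 (mod 3); new modulus lcm = 285.
    Write x = 18 + 95·t and substitute into x ≡ 1 (mod 3): 95·t ≡ 1 − 18 = -17 (mod 3).
    Reduce coefficients mod 3: 2·t ≡ 1 (mod 3).
    The inverse of 2 mod 3 is 2 (since 2·2 = 4 = 1·3 + 1), so t ≡ 2·1 = 2 ≡ 2 (mod 3).
    Then x = 18 + 95·2 = 208, valid modulo lcm(95, 3) = 285: x ≡ 208 (mod 285).
  Combine with x ≡ 9 (mod 17); new modulus lcm = 4845.
    Write x = 208 + 285·t and substitute into x ≡ 9 (mod 17): 285·t ≡ 9 − 208 = -199 (mod 17).
    Reduce coefficients mod 17: 13·t ≡ 5 (mod 17).
    The inverse of 13 mod 17 is 4 (since 13·4 = 52 = 3·17 + 1), so t ≡ 4·5 = 20 ≡ 3 (mod 17).
    Then x = 208 + 285·3 = 1063, valid modulo lcm(285, 17) = 4845: x ≡ 1063 (mod 4845).
Verify against each original: 1063 mod 19 = 18, 1063 mod 5 = 3, 1063 mod 3 = 1, 1063 mod 17 = 9.

x ≡ 1063 (mod 4845).


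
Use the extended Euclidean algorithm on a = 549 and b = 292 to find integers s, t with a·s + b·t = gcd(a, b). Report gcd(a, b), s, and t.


Euclidean algorithm on (549, 292) — divide until remainder is 0:
  549 = 1 · 292 + 257
  292 = 1 · 257 + 35
  257 = 7 · 35 + 12
  35 = 2 · 12 + 11
  12 = 1 · 11 + 1
  11 = 11 · 1 + 0
gcd(549, 292) = 1.
Track Bezout coefficients alongside the remainders: start with r₀ = 549 = a·1 + b·0 (s = 1, t = 0) and r₁ = 292 = a·0 + b·1 (s = 0, t = 1); each new remainder r_{k+1} = r_{k-1} − q_k·r_k inherits s_{k+1} = s_{k-1} − q_k·s_k, t_{k+1} = t_{k-1} − q_k·t_k, so r_k = a·s_k + b·t_k at every step:
  q = 1: r = 257, s = 1 − 1·0 = 1, t = 0 − 1·1 = -1  (check: 549·1 + 292·(-1) = 257)
  q = 1: r = 35, s = 0 − 1·1 = -1, t = 1 − 1·(-1) = 2  (check: 549·(-1) + 292·2 = 35)
  q = 7: r = 12, s = 1 − 7·(-1) = 8, t = -1 − 7·2 = -15  (check: 549·8 + 292·(-15) = 12)
  q = 2: r = 11, s = -1 − 2·8 = -17, t = 2 − 2·(-15) = 32  (check: 549·(-17) + 292·32 = 11)
  q = 1: r = 1, s = 8 − 1·(-17) = 25, t = -15 − 1·32 = -47  (check: 549·25 + 292·(-47) = 1)
The row with r = 1 (the gcd) gives the Bezout coefficients s = 25, t = -47.
Result: 549 · (25) + 292 · (-47) = 1.

gcd(549, 292) = 1; s = 25, t = -47 (check: 549·25 + 292·(-47) = 1).


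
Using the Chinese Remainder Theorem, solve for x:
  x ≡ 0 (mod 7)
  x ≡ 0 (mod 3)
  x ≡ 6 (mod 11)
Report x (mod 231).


Moduli 7, 3, 11 are pairwise coprime; by CRT there is a unique solution modulo M = 7 · 3 · 11 = 231.
Solve pairwise, accumulating the modulus:
  Start with x ≡ 0 (mod 7).
  Combine with x ≡ 0 (mod 3): since gcd(7, 3) = 1, we get a unique residue mod 21.
    Write x = 0 + 7·t and substitute into x ≡ 0 (mod 3): 7·t ≡ 0 − 0 = 0 (mod 3).
    Reduce coefficients mod 3: 1·t ≡ 0 (mod 3).
    So t ≡ 0 (mod 3).
    Then x = 0 + 7·0 = 0, valid modulo lcm(7, 3) = 21: x ≡ 0 (mod 21).
  Combine with x ≡ 6 (mod 11): since gcd(21, 11) = 1, we get a unique residue mod 231.
    Write x = 0 + 21·t and substitute into x ≡ 6 (mod 11): 21·t ≡ 6 − 0 = 6 (mod 11).
    Reduce coefficients mod 11: 10·t ≡ 6 (mod 11).
    The inverse of 10 mod 11 is 10 (since 10·10 = 100 = 9·11 + 1), so t ≡ 10·6 = 60 ≡ 5 (mod 11).
    Then x = 0 + 21·5 = 105, valid modulo lcm(21, 11) = 231: x ≡ 105 (mod 231).
Verify: 105 mod 7 = 0 ✓, 105 mod 3 = 0 ✓, 105 mod 11 = 6 ✓.

x ≡ 105 (mod 231).


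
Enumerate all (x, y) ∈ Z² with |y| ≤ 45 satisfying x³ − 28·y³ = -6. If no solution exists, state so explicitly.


The equation is x³ - 28y³ = -6. For fixed y, x³ = 28·y³ − 6, so a solution requires the RHS to be a perfect cube.
Strategy: iterate y from -45 to 45, compute RHS = 28·y³ − 6, and check whether it is a (positive or negative) perfect cube.
Check small values of y:
  y = 0: RHS = -6 is not a perfect cube.
  y = 1: RHS = 22 is not a perfect cube.
  y = -1: RHS = -34 is not a perfect cube.
  y = 2: RHS = 218 is not a perfect cube.
  y = -2: RHS = -230 is not a perfect cube.
  y = 3: RHS = 750 is not a perfect cube.
  y = -3: RHS = -762 is not a perfect cube.
Continuing the search up to |y| = 45 finds no solutions either.
No (x, y) in the scanned range satisfies the equation.

No integer solutions with |y| ≤ 45.


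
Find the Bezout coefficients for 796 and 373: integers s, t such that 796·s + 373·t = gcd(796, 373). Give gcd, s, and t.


Euclidean algorithm on (796, 373) — divide until remainder is 0:
  796 = 2 · 373 + 50
  373 = 7 · 50 + 23
  50 = 2 · 23 + 4
  23 = 5 · 4 + 3
  4 = 1 · 3 + 1
  3 = 3 · 1 + 0
gcd(796, 373) = 1.
Track Bezout coefficients alongside the remainders: start with r₀ = 796 = a·1 + b·0 (s = 1, t = 0) and r₁ = 373 = a·0 + b·1 (s = 0, t = 1); each new remainder r_{k+1} = r_{k-1} − q_k·r_k inherits s_{k+1} = s_{k-1} − q_k·s_k, t_{k+1} = t_{k-1} − q_k·t_k, so r_k = a·s_k + b·t_k at every step:
  q = 2: r = 50, s = 1 − 2·0 = 1, t = 0 − 2·1 = -2  (check: 796·1 + 373·(-2) = 50)
  q = 7: r = 23, s = 0 − 7·1 = -7, t = 1 − 7·(-2) = 15  (check: 796·(-7) + 373·15 = 23)
  q = 2: r = 4, s = 1 − 2·(-7) = 15, t = -2 − 2·15 = -32  (check: 796·15 + 373·(-32) = 4)
  q = 5: r = 3, s = -7 − 5·15 = -82, t = 15 − 5·(-32) = 175  (check: 796·(-82) + 373·175 = 3)
  q = 1: r = 1, s = 15 − 1·(-82) = 97, t = -32 − 1·175 = -207  (check: 796·97 + 373·(-207) = 1)
The row with r = 1 (the gcd) gives the Bezout coefficients s = 97, t = -207.
Result: 796 · (97) + 373 · (-207) = 1.

gcd(796, 373) = 1; s = 97, t = -207 (check: 796·97 + 373·(-207) = 1).


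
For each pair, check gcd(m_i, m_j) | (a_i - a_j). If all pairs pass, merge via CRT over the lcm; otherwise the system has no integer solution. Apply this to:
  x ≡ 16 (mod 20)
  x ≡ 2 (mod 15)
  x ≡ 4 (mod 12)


Moduli 20, 15, 12 are not pairwise coprime, so CRT works modulo lcm(m_i) when all pairwise compatibility conditions hold.
Pairwise compatibility: gcd(m_i, m_j) must divide a_i - a_j for every pair.
Merge one congruence at a time:
  Start: x ≡ 16 (mod 20).
  Combine with x ≡ 2 (mod 15): gcd(20, 15) = 5, and 2 - 16 = -14 is NOT divisible by 5.
    ⇒ system is inconsistent (no integer solution).

No solution (the system is inconsistent).


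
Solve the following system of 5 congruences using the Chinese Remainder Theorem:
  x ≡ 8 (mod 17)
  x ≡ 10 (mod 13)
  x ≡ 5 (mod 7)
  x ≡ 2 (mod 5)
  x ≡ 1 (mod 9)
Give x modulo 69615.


Product of moduli M = 17 · 13 · 7 · 5 · 9 = 69615.
Merge one congruence at a time:
  Start: x ≡ 8 (mod 17).
  Combine with x ≡ 10 (mod 13); new modulus lcm = 221.
    Write x = 8 + 17·t and substitute into x ≡ 10 (mod 13): 17·t ≡ 10 − 8 = 2 (mod 13).
    Reduce coefficients mod 13: 4·t ≡ 2 (mod 13).
    The inverse of 4 mod 13 is 10 (since 4·10 = 40 = 3·13 + 1), so t ≡ 10·2 = 20 ≡ 7 (mod 13).
    Then x = 8 + 17·7 = 127, valid modulo lcm(17, 13) = 221: x ≡ 127 (mod 221).
  Combine with x ≡ 5 (mod 7); new modulus lcm = 1547.
    Write x = 127 + 221·t and substitute into x ≡ 5 (mod 7): 221·t ≡ 5 − 127 = -122 (mod 7).
    Reduce coefficients mod 7: 4·t ≡ 4 (mod 7).
    The inverse of 4 mod 7 is 2 (since 4·2 = 8 = 1·7 + 1), so t ≡ 2·4 = 8 ≡ 1 (mod 7).
    Then x = 127 + 221·1 = 348, valid modulo lcm(221, 7) = 1547: x ≡ 348 (mod 1547).
  Combine with x ≡ 2 (mod 5); new modulus lcm = 7735.
    Write x = 348 + 1547·t and substitute into x ≡ 2 (mod 5): 1547·t ≡ 2 − 348 = -346 (mod 5).
    Reduce coefficients mod 5: 2·t ≡ 4 (mod 5).
    The inverse of 2 mod 5 is 3 (since 2·3 = 6 = 1·5 + 1), so t ≡ 3·4 = 12 ≡ 2 (mod 5).
    Then x = 348 + 1547·2 = 3442, valid modulo lcm(1547, 5) = 7735: x ≡ 3442 (mod 7735).
  Combine with x ≡ 1 (mod 9); new modulus lcm = 69615.
    Write x = 3442 + 7735·t and substitute into x ≡ 1 (mod 9): 7735·t ≡ 1 − 3442 = -3441 (mod 9).
    Reduce coefficients mod 9: 4·t ≡ 6 (mod 9).
    The inverse of 4 mod 9 is 7 (since 4·7 = 28 = 3·9 + 1), so t ≡ 7·6 = 42 ≡ 6 (mod 9).
    Then x = 3442 + 7735·6 = 49852, valid modulo lcm(7735, 9) = 69615: x ≡ 49852 (mod 69615).
Verify against each original: 49852 mod 17 = 8, 49852 mod 13 = 10, 49852 mod 7 = 5, 49852 mod 5 = 2, 49852 mod 9 = 1.

x ≡ 49852 (mod 69615).


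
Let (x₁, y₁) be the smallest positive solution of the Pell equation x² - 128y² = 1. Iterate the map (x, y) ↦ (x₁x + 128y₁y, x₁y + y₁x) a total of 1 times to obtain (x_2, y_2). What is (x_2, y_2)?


Step 1: Find the fundamental solution (x₁, y₁) of x² - 128y² = 1.
  Expand √128 as a continued fraction. a₀ = ⌊√128⌋ = 11; iterate m_{k+1} = d_k·a_k − m_k, d_{k+1} = (128 − m_{k+1}²)/d_k, a_{k+1} = ⌊(a₀ + m_{k+1})/d_{k+1}⌋ (starting m₀ = 0, d₀ = 1), with convergents p_k = a_k·p_{k-1} + p_{k-2}, q_k = a_k·q_{k-1} + q_{k-2} (p₋₁ = 1, q₋₁ = 0):
  k = 0: a₀ = 11; p₀/q₀ = 11/1; p₀² − 128·q₀² = 121 − 128 = -7.
  k = 1: m = 11, d = 7, a = ⌊(11 + 11)/7⌋ = 3; p/q = (3·11 + 1)/(3·1 + 0) = 34/3; p² − 128·q² = 1156 − 1152 = 4.
  k = 2: m = 10, d = 4, a = ⌊(11 + 10)/4⌋ = 5; p/q = (5·34 + 11)/(5·3 + 1) = 181/16; p² − 128·q² = 32761 − 32768 = -7.
  k = 3: m = 10, d = 7, a = ⌊(11 + 10)/7⌋ = 3; p/q = (3·181 + 34)/(3·16 + 3) = 577/51; p² − 128·q² = 332929 − 332928 = 1.
  The first convergent with p² − 128·q² = 1 gives the fundamental solution (x₁, y₁) = (577, 51).
Step 2: Apply the recurrence (x_{n+1}, y_{n+1}) = (x₁x_n + 128y₁y_n, x₁y_n + y₁x_n) repeatedly.
  From (x_1, y_1) = (577, 51): x_2 = 577·577 + 128·51·51 = 665857; y_2 = 577·51 + 51·577 = 58854.
Step 3: Verify x_2² - 128·y_2² = 443365544449 - 443365544448 = 1 (should be 1). ✓

(x_1, y_1) = (577, 51); (x_2, y_2) = (665857, 58854).


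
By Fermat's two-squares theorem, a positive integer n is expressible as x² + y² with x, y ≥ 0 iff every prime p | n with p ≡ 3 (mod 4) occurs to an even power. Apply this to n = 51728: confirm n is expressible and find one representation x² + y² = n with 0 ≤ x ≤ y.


Step 1: Factor n = 51728 = 2^4 · 53 · 61.
Step 2: Check the mod-4 condition on each prime factor: 2 = 2 (special); 53 ≡ 1 (mod 4), exponent 1; 61 ≡ 1 (mod 4), exponent 1.
All primes ≡ 3 (mod 4) appear to even exponent (or don't appear), so by the two-squares theorem n IS expressible as a sum of two squares.
Step 3: Build a representation. Group n = k² · m with k = 4 and m = 53 · 61 = 3233 (a product of primes ≡ 1 (mod 4)); a representation of m scales to one of n via (k·x)² + (k·y)² = k²(x² + y²). Each prime p ≡ 1 (mod 4) is itself a sum of two squares; find a² by testing p − a² for a perfect square:
  53: 53 − 1² = 52, 53 − 2² = 49 = 7² ⇒ 53 = 2² + 7².
  61: 61 − 1² = 60, 61 − 2² = 57, 61 − 3² = 52, 61 − 4² = 45, 61 − 5² = 36 = 6² ⇒ 61 = 5² + 6².
  Combine using the Brahmagupta–Fibonacci identity (a² + b²)(c² + d²) = (ac − bd)² + (ad + bc)² = (ac + bd)² + (ad − bc)²:
  53 · 61 = 3233: from (2² + 7²)(5² + 6²), take (2·5 − 7·6, 2·6 + 7·5) = (10 − 42, 12 + 35) = (-32, 47); dropping signs (only squares matter) gives (32, 47); check 32² + 47² = 1024 + 2209 = 3233 ✓.
  Scale by k = 4: (4·32, 4·47) = (128, 188).
Step 4: Order so x ≤ y and verify: 128² + 188² = 16384 + 35344 = 51728 = n. ✓

n = 51728 = 128² + 188² (one valid representation with x ≤ y).


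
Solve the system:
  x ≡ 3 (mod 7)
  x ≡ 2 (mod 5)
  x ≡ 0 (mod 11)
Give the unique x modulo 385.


Moduli 7, 5, 11 are pairwise coprime; by CRT there is a unique solution modulo M = 7 · 5 · 11 = 385.
Solve pairwise, accumulating the modulus:
  Start with x ≡ 3 (mod 7).
  Combine with x ≡ 2 (mod 5): since gcd(7, 5) = 1, we get a unique residue mod 35.
    Write x = 3 + 7·t and substitute into x ≡ 2 (mod 5): 7·t ≡ 2 − 3 = -1 (mod 5).
    Reduce coefficients mod 5: 2·t ≡ 4 (mod 5).
    The inverse of 2 mod 5 is 3 (since 2·3 = 6 = 1·5 + 1), so t ≡ 3·4 = 12 ≡ 2 (mod 5).
    Then x = 3 + 7·2 = 17, valid modulo lcm(7, 5) = 35: x ≡ 17 (mod 35).
  Combine with x ≡ 0 (mod 11): since gcd(35, 11) = 1, we get a unique residue mod 385.
    Write x = 17 + 35·t and substitute into x ≡ 0 (mod 11): 35·t ≡ 0 − 17 = -17 (mod 11).
    Reduce coefficients mod 11: 2·t ≡ 5 (mod 11).
    The inverse of 2 mod 11 is 6 (since 2·6 = 12 = 1·11 + 1), so t ≡ 6·5 = 30 ≡ 8 (mod 11).
    Then x = 17 + 35·8 = 297, valid modulo lcm(35, 11) = 385: x ≡ 297 (mod 385).
Verify: 297 mod 7 = 3 ✓, 297 mod 5 = 2 ✓, 297 mod 11 = 0 ✓.

x ≡ 297 (mod 385).


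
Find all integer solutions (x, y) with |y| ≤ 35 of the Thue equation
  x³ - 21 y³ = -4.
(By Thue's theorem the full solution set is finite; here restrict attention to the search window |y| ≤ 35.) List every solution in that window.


The equation is x³ - 21y³ = -4. For fixed y, x³ = 21·y³ − 4, so a solution requires the RHS to be a perfect cube.
Strategy: iterate y from -35 to 35, compute RHS = 21·y³ − 4, and check whether it is a (positive or negative) perfect cube.
Check small values of y:
  y = 0: RHS = -4 is not a perfect cube.
  y = 1: RHS = 17 is not a perfect cube.
  y = -1: RHS = -25 is not a perfect cube.
  y = 2: RHS = 164 is not a perfect cube.
  y = -2: RHS = -172 is not a perfect cube.
  y = 3: RHS = 563 is not a perfect cube.
  y = -3: RHS = -571 is not a perfect cube.
Continuing the search up to |y| = 35 finds no solutions either.
No (x, y) in the scanned range satisfies the equation.

No integer solutions with |y| ≤ 35.


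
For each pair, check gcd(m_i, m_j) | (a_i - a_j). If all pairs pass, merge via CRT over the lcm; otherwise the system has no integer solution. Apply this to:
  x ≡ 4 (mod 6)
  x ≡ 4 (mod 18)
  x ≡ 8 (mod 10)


Moduli 6, 18, 10 are not pairwise coprime, so CRT works modulo lcm(m_i) when all pairwise compatibility conditions hold.
Pairwise compatibility: gcd(m_i, m_j) must divide a_i - a_j for every pair.
Merge one congruence at a time:
  Start: x ≡ 4 (mod 6).
  Combine with x ≡ 4 (mod 18): gcd(6, 18) = 6; 4 - 4 = 0, which IS divisible by 6, so compatible.
    Write x = 4 + 6·t and substitute into x ≡ 4 (mod 18): 6·t ≡ 4 − 4 = 0 (mod 18).
    Divide the congruence (and modulus) by g = 6: 1·t ≡ 0 (mod 3).
    So t ≡ 0 (mod 3).
    Then x = 4 + 6·0 = 4, valid modulo lcm(6, 18) = 18: x ≡ 4 (mod 18).
  Combine with x ≡ 8 (mod 10): gcd(18, 10) = 2; 8 - 4 = 4, which IS divisible by 2, so compatible.
    Write x = 4 + 18·t and substitute into x ≡ 8 (mod 10): 18·t ≡ 8 − 4 = 4 (mod 10).
    Divide the congruence (and modulus) by g = 2: 9·t ≡ 2 (mod 5).
    Reduce coefficients mod 5: 4·t ≡ 2 (mod 5).
    The inverse of 4 mod 5 is 4 (since 4·4 = 16 = 3·5 + 1), so t ≡ 4·2 = 8 ≡ 3 (mod 5).
    Then x = 4 + 18·3 = 58, valid modulo lcm(18, 10) = 90: x ≡ 58 (mod 90).
Verify: 58 mod 6 = 4, 58 mod 18 = 4, 58 mod 10 = 8.

x ≡ 58 (mod 90).


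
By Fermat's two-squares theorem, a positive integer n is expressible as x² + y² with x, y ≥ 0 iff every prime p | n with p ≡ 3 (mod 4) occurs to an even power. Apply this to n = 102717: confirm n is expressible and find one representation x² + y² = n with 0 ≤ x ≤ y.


Step 1: Factor n = 102717 = 3^2 · 101 · 113.
Step 2: Check the mod-4 condition on each prime factor: 3 ≡ 3 (mod 4), exponent 2 (must be even); 101 ≡ 1 (mod 4), exponent 1; 113 ≡ 1 (mod 4), exponent 1.
All primes ≡ 3 (mod 4) appear to even exponent (or don't appear), so by the two-squares theorem n IS expressible as a sum of two squares.
Step 3: Build a representation. Group n = k² · m with k = 3 and m = 101 · 113 = 11413 (a product of primes ≡ 1 (mod 4)); a representation of m scales to one of n via (k·x)² + (k·y)² = k²(x² + y²). Each prime p ≡ 1 (mod 4) is itself a sum of two squares; find a² by testing p − a² for a perfect square:
  101: 101 − 1² = 100 = 10² ⇒ 101 = 1² + 10².
  113: 113 − 1² = 112, 113 − 2² = 109, 113 − 3² = 104, 113 − 4² = 97, 113 − 5² = 88, 113 − 6² = 77, 113 − 7² = 64 = 8² ⇒ 113 = 7² + 8².
  Combine using the Brahmagupta–Fibonacci identity (a² + b²)(c² + d²) = (ac − bd)² + (ad + bc)² = (ac + bd)² + (ad − bc)²:
  101 · 113 = 11413: from (1² + 10²)(7² + 8²), take (1·7 − 10·8, 1·8 + 10·7) = (7 − 80, 8 + 70) = (-73, 78); dropping signs (only squares matter) gives (73, 78); check 73² + 78² = 5329 + 6084 = 11413 ✓.
  Scale by k = 3: (3·73, 3·78) = (219, 234).
Step 4: Order so x ≤ y and verify: 219² + 234² = 47961 + 54756 = 102717 = n. ✓

n = 102717 = 219² + 234² (one valid representation with x ≤ y).


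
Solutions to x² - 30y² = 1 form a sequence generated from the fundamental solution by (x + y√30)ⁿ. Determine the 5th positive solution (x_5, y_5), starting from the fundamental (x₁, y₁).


Step 1: Find the fundamental solution (x₁, y₁) of x² - 30y² = 1.
  Expand √30 as a continued fraction. a₀ = ⌊√30⌋ = 5; iterate m_{k+1} = d_k·a_k − m_k, d_{k+1} = (30 − m_{k+1}²)/d_k, a_{k+1} = ⌊(a₀ + m_{k+1})/d_{k+1}⌋ (starting m₀ = 0, d₀ = 1), with convergents p_k = a_k·p_{k-1} + p_{k-2}, q_k = a_k·q_{k-1} + q_{k-2} (p₋₁ = 1, q₋₁ = 0):
  k = 0: a₀ = 5; p₀/q₀ = 5/1; p₀² − 30·q₀² = 25 − 30 = -5.
  k = 1: m = 5, d = 5, a = ⌊(5 + 5)/5⌋ = 2; p/q = (2·5 + 1)/(2·1 + 0) = 11/2; p² − 30·q² = 121 − 120 = 1.
  The first convergent with p² − 30·q² = 1 gives the fundamental solution (x₁, y₁) = (11, 2).
Step 2: Apply the recurrence (x_{n+1}, y_{n+1}) = (x₁x_n + 30y₁y_n, x₁y_n + y₁x_n) repeatedly.
  From (x_1, y_1) = (11, 2): x_2 = 11·11 + 30·2·2 = 241; y_2 = 11·2 + 2·11 = 44.
  From (x_2, y_2) = (241, 44): x_3 = 11·241 + 30·2·44 = 5291; y_3 = 11·44 + 2·241 = 966.
  From (x_3, y_3) = (5291, 966): x_4 = 11·5291 + 30·2·966 = 116161; y_4 = 11·966 + 2·5291 = 21208.
  From (x_4, y_4) = (116161, 21208): x_5 = 11·116161 + 30·2·21208 = 2550251; y_5 = 11·21208 + 2·116161 = 465610.
Step 3: Verify x_5² - 30·y_5² = 6503780163001 - 6503780163000 = 1 (should be 1). ✓

(x_1, y_1) = (11, 2); (x_5, y_5) = (2550251, 465610).


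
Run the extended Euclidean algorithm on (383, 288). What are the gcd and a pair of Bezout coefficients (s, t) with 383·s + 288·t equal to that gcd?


Euclidean algorithm on (383, 288) — divide until remainder is 0:
  383 = 1 · 288 + 95
  288 = 3 · 95 + 3
  95 = 31 · 3 + 2
  3 = 1 · 2 + 1
  2 = 2 · 1 + 0
gcd(383, 288) = 1.
Track Bezout coefficients alongside the remainders: start with r₀ = 383 = a·1 + b·0 (s = 1, t = 0) and r₁ = 288 = a·0 + b·1 (s = 0, t = 1); each new remainder r_{k+1} = r_{k-1} − q_k·r_k inherits s_{k+1} = s_{k-1} − q_k·s_k, t_{k+1} = t_{k-1} − q_k·t_k, so r_k = a·s_k + b·t_k at every step:
  q = 1: r = 95, s = 1 − 1·0 = 1, t = 0 − 1·1 = -1  (check: 383·1 + 288·(-1) = 95)
  q = 3: r = 3, s = 0 − 3·1 = -3, t = 1 − 3·(-1) = 4  (check: 383·(-3) + 288·4 = 3)
  q = 31: r = 2, s = 1 − 31·(-3) = 94, t = -1 − 31·4 = -125  (check: 383·94 + 288·(-125) = 2)
  q = 1: r = 1, s = -3 − 1·94 = -97, t = 4 − 1·(-125) = 129  (check: 383·(-97) + 288·129 = 1)
The row with r = 1 (the gcd) gives the Bezout coefficients s = -97, t = 129.
Result: 383 · (-97) + 288 · (129) = 1.

gcd(383, 288) = 1; s = -97, t = 129 (check: 383·(-97) + 288·129 = 1).


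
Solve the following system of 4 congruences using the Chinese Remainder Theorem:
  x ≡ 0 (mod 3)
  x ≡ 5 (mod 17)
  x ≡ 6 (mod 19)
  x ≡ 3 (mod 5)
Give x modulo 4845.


Product of moduli M = 3 · 17 · 19 · 5 = 4845.
Merge one congruence at a time:
  Start: x ≡ 0 (mod 3).
  Combine with x ≡ 5 (mod 17); new modulus lcm = 51.
    Write x = 0 + 3·t and substitute into x ≡ 5 (mod 17): 3·t ≡ 5 − 0 = 5 (mod 17).
    The inverse of 3 mod 17 is 6 (since 3·6 = 18 = 1·17 + 1), so t ≡ 6·5 = 30 ≡ 13 (mod 17).
    Then x = 0 + 3·13 = 39, valid modulo lcm(3, 17) = 51: x ≡ 39 (mod 51).
  Combine with x ≡ 6 (mod 19); new modulus lcm = 969.
    Write x = 39 + 51·t and substitute into x ≡ 6 (mod 19): 51·t ≡ 6 − 39 = -33 (mod 19).
    Reduce coefficients mod 19: 13·t ≡ 5 (mod 19).
    The inverse of 13 mod 19 is 3 (since 13·3 = 39 = 2·19 + 1), so t ≡ 3·5 = 15 ≡ 15 (mod 19).
    Then x = 39 + 51·15 = 804, valid modulo lcm(51, 19) = 969: x ≡ 804 (mod 969).
  Combine with x ≡ 3 (mod 5); new modulus lcm = 4845.
    Write x = 804 + 969·t and substitute into x ≡ 3 (mod 5): 969·t ≡ 3 − 804 = -801 (mod 5).
    Reduce coefficients mod 5: 4·t ≡ 4 (mod 5).
    The inverse of 4 mod 5 is 4 (since 4·4 = 16 = 3·5 + 1), so t ≡ 4·4 = 16 ≡ 1 (mod 5).
    Then x = 804 + 969·1 = 1773, valid modulo lcm(969, 5) = 4845: x ≡ 1773 (mod 4845).
Verify against each original: 1773 mod 3 = 0, 1773 mod 17 = 5, 1773 mod 19 = 6, 1773 mod 5 = 3.

x ≡ 1773 (mod 4845).
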